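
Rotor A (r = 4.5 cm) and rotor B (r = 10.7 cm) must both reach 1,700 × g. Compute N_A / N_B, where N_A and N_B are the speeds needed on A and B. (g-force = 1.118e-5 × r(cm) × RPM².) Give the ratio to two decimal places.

1.54

At fixed RCF, N ∝ 1/√r, so N_A/N_B = √(r_B/r_A) = √(10.7/4.5) = √2.377778 = 1.5420.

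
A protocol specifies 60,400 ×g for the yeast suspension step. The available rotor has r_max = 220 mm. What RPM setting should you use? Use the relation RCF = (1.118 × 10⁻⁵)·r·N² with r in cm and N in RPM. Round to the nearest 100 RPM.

r = 220 mm = 22.0 cm
60,400 = 1.118 × 10⁻⁵ × 22 × N²
N² = 60,400 / (24.596 × 10⁻⁵) = 245,568,385
N ≈ √245,568,385 ≈ 15,670.6

15700 RPM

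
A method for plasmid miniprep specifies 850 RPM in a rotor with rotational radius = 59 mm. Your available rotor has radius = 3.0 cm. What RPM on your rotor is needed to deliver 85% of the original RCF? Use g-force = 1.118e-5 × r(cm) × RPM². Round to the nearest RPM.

Original rotor: r = 59 mm = 5.9 cm
RCF = 1.118 × 10⁻⁵ × r × N²
RCF_original = 1.118 × 10⁻⁵ × 5.9 × (850)² = 1.118 × 10⁻⁵ × 5.9 × 722,500 ≈ 47.7 × g
Target RCF = 0.85 × 47.7 ≈ 40.5 × g
40.5 = 1.118 × 10⁻⁵ × 3 × N²
N² = 40.5 / (3.354 × 10⁻⁵) = 1,207,513
N ≈ √1,207,513 ≈ 1,098.9

1099 RPM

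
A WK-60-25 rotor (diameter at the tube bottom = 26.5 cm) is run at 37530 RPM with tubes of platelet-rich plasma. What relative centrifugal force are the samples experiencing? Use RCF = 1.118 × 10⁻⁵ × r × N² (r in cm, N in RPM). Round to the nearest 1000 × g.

r = 26.5 / 2 = 13.25 cm
RCF = 1.118 × 10⁻⁵ × r × N²
RCF = 1.118 × 10⁻⁵ × 13.25 × (37530)² = 1.118 × 10⁻⁵ × 13.25 × 1,408,500,900 ≈ 208,648.3 × g

≈ 209000 ×g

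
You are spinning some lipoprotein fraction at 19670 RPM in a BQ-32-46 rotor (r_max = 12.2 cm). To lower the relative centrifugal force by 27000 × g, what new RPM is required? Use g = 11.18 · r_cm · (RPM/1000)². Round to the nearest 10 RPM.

≈ 13750 RPM

Current RCF = 11.18 × 12.2 × (19.67)² = 11.18 × 12.2 × 386.9089 ≈ 52,772.8 × g
Target RCF = 52,772.8 − 27,000 = 25,772.8 × g
(N/1000)² = 25,772.8 / 136.396 = 188.9557
N = 1000 × √188.9557 ≈ 13,746.1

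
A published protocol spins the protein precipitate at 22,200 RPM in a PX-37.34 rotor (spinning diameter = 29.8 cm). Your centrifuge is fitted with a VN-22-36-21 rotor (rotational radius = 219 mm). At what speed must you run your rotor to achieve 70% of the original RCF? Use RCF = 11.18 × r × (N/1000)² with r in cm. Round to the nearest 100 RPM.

15300 RPM

Original rotor: r = 29.8 / 2 = 14.9 cm
RCF_original = 11.18 × 14.9 × (22.2)² = 11.18 × 14.9 × 492.84 ≈ 82,098.3 × g
Target RCF = 0.7 × 82,098.3 ≈ 57,468.8 × g
Your rotor: r = 219 mm = 21.9 cm
57,468.8 = 11.18 × 21.9 × (N/1000)²
(N/1000)² = 57,468.8 / 244.842 = 234.7179
N = 1000 × √234.7179 ≈ 15,320.5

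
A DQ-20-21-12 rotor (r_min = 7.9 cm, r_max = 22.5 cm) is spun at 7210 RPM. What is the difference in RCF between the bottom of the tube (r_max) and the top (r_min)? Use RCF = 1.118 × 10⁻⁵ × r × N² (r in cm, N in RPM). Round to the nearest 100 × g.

8500 × g

RCF_max = 1.118 × 10⁻⁵ × 22.5 × (7210)² = 1.118 × 10⁻⁵ × 22.5 × 51,984,100 ≈ 13,076.6 × g
RCF_min = 1.118 × 10⁻⁵ × 7.9 × (7210)² = 1.118 × 10⁻⁵ × 7.9 × 51,984,100 ≈ 4,591.3 × g
ΔRCF = 13,076.6 − 4,591.3 = 8,485.3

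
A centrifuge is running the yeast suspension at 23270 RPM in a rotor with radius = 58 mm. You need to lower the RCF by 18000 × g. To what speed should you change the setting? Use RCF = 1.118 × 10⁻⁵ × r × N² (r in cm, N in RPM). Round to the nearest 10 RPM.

16250 RPM

r = 58 mm = 5.8 cm
Current RCF = 1.118 × 10⁻⁵ × 5.8 × (23270)² = 1.118 × 10⁻⁵ × 5.8 × 541,492,900 ≈ 35,112.6 × g
Target RCF = 35,112.6 − 18,000 = 17,112.6 × g
N² = 17,112.6 / (6.4844 × 10⁻⁵) = 263,904,139
N ≈ √263,904,139 ≈ 16,245.1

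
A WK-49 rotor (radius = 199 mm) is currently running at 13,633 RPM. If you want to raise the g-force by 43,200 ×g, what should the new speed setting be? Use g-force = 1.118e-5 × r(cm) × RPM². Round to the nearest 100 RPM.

≈ 19500 RPM

r = 199 mm = 19.9 cm
Current RCF = 1.118 × 10⁻⁵ × 19.9 × (13633)² = 1.118 × 10⁻⁵ × 19.9 × 185,858,689 ≈ 41,350.2 × g
Target RCF = 41,350.2 + 43,200 = 84,550.2 × g
N² = 84,550.2 / (22.2482 × 10⁻⁵) = 380,031,643
N ≈ √380,031,643 ≈ 19,494.4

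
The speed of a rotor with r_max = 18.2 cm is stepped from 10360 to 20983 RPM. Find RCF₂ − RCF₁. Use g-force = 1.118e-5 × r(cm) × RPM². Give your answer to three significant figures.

≈ 67700 g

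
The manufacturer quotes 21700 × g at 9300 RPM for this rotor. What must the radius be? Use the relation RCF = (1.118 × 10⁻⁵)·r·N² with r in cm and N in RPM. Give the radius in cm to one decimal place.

22.4 cm

RCF = 1.118 × 10⁻⁵ × r × N²
21700 = 1.118 × 10⁻⁵ × r × (9300)²
r = 21700 / (1.118 × 10⁻⁵ × 86,490,000) = 21700 / 966.9582 ≈ 22.442 cm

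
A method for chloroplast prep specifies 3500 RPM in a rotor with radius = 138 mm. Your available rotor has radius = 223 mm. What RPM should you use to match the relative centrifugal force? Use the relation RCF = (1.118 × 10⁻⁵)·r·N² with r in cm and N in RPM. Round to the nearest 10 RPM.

2750 RPM

Original rotor: r = 138 mm = 13.8 cm
RCF_original = 1.118 × 10⁻⁵ × 13.8 × (3500)² = 1.118 × 10⁻⁵ × 13.8 × 12,250,000 ≈ 1,890 × g
Your rotor: r = 223 mm = 22.3 cm
1,890 = 1.118 × 10⁻⁵ × 22.3 × N²
N² = 1,890 / (24.9314 × 10⁻⁵) = 7,580,802
N ≈ √7,580,802 ≈ 2,753.3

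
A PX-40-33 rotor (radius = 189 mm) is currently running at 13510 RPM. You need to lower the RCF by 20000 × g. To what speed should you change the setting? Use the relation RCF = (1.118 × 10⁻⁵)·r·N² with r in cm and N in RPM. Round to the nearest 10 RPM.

≈ 9370 RPM

r = 189 mm = 18.9 cm
Current RCF = 1.118 × 10⁻⁵ × 18.9 × (13510)² = 1.118 × 10⁻⁵ × 18.9 × 182,520,100 ≈ 38,566.9 × g
Target RCF = 38,566.9 − 20,000 = 18,566.9 × g
N² = 18,566.9 / (21.1302 × 10⁻⁵) = 87,869,022
N ≈ √87,869,022 ≈ 9,373.8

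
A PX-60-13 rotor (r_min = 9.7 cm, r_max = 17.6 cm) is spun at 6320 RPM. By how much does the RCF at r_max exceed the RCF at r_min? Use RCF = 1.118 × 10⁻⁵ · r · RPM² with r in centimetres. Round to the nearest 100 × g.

RCF_max = 1.118 × 10⁻⁵ × 17.6 × (6320)² = 1.118 × 10⁻⁵ × 17.6 × 39,942,400 ≈ 7,859.4 × g
RCF_min = 1.118 × 10⁻⁵ × 9.7 × (6320)² = 1.118 × 10⁻⁵ × 9.7 × 39,942,400 ≈ 4,331.6 × g
ΔRCF = 7,859.4 − 4,331.6 = 3,527.8

≈ 3500 × g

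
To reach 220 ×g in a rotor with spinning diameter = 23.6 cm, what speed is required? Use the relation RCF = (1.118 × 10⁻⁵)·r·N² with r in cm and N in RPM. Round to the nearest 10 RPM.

N ≈ 1290 RPM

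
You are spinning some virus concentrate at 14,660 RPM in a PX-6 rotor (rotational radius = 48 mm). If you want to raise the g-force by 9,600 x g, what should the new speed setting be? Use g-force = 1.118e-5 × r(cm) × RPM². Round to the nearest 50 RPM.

≈ 19850 RPM

r = 48 mm = 4.8 cm
Current RCF = 1.118 × 10⁻⁵ × 4.8 × (14660)² = 1.118 × 10⁻⁵ × 4.8 × 214,915,600 ≈ 11,533.2 × g
Target RCF = 11,533.2 + 9,600 = 21,133.2 × g
N² = 21,133.2 / (5.3664 × 10⁻⁵) = 393,805,903
N ≈ √393,805,903 ≈ 19,844.5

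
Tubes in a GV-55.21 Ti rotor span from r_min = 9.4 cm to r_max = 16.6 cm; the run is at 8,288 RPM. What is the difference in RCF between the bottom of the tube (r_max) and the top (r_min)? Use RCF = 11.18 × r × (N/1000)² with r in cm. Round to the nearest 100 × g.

ΔRCF ≈ 5500 × g

RCF_max = 11.18 × 16.6 × (8.288)² = 11.18 × 16.6 × 68.690944 ≈ 12,748.2 × g
RCF_min = 11.18 × 9.4 × (8.288)² = 11.18 × 9.4 × 68.690944 ≈ 7,218.9 × g
ΔRCF = 12,748.2 − 7,218.9 = 5,529.3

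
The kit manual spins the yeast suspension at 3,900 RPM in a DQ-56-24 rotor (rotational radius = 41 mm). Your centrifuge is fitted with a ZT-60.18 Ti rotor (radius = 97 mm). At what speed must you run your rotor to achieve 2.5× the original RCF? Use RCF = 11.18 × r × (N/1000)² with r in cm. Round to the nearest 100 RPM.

Original rotor: r = 41 mm = 4.1 cm
RCF_original = 11.18 × 4.1 × (3.9)² = 11.18 × 4.1 × 15.21 ≈ 697.2 × g
Target RCF = 2.5 × 697.2 ≈ 1,743 × g
Your rotor: r = 97 mm = 9.7 cm
1,743 = 11.18 × 9.7 × (N/1000)²
(N/1000)² = 1,743 / 108.446 = 16.07252
N = 1000 × √16.07252 ≈ 4,009.1

4000 RPM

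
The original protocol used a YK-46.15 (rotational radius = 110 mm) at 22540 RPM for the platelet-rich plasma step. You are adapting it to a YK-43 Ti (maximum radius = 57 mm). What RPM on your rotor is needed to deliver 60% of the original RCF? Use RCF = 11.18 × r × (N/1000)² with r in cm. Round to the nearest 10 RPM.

≈ 24250 RPM

Original rotor: r = 110 mm = 11.0 cm
RCF_original = 11.18 × 11 × (22.54)² = 11.18 × 11 × 508.0516 ≈ 62,480.2 × g
Target RCF = 0.6 × 62,480.2 ≈ 37,488.1 × g
Your rotor: r = 57 mm = 5.7 cm
37,488.1 = 11.18 × 5.7 × (N/1000)²
(N/1000)² = 37,488.1 / 63.726 = 588.2701
N = 1000 × √588.2701 ≈ 24,254.3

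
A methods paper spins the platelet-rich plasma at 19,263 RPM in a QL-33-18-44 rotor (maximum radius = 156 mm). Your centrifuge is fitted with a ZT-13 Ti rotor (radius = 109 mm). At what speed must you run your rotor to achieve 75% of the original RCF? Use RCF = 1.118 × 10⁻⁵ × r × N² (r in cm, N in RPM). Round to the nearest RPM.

≈ 19957 RPM

Original rotor: r = 156 mm = 15.6 cm
RCF = 1.118 × 10⁻⁵ × r × N²
RCF_original = 1.118 × 10⁻⁵ × 15.6 × (19263)² = 1.118 × 10⁻⁵ × 15.6 × 371,063,169 ≈ 64,716.4 × g
Target RCF = 0.75 × 64,716.4 ≈ 48,537.3 × g
Your rotor: r = 109 mm = 10.9 cm
48,537.3 = 1.118 × 10⁻⁵ × 10.9 × N²
N² = 48,537.3 / (12.1862 × 10⁻⁵) = 398,297,254
N ≈ √398,297,254 ≈ 19,957.4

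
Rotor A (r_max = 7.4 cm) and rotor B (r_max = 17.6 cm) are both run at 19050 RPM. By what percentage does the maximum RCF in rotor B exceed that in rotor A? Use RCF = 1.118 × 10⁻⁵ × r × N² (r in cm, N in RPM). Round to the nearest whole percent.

At equal RPM, RCF scales linearly with r: ratio = 17.6 / 7.4 = 2.3784.
So rotor B delivers 137.8% more g-force.

138%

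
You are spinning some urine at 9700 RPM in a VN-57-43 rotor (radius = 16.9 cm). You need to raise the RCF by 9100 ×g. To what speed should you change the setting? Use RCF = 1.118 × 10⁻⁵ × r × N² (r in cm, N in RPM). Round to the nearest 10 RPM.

11930 RPM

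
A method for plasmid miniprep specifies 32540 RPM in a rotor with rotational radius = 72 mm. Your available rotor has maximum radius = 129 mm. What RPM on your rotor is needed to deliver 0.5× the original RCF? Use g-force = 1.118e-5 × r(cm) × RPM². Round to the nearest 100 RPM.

17200 RPM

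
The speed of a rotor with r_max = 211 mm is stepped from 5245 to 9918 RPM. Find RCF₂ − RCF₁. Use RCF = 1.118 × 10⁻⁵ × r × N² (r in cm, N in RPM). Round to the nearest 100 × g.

≈ 16700 ×g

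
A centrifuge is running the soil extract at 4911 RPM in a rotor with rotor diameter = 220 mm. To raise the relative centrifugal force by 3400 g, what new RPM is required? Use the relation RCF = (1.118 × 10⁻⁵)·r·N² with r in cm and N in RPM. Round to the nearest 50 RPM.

7200 RPM

r = 220 mm / 2 = 110 mm = 11 cm
Current RCF = 1.118 × 10⁻⁵ × 11 × (4911)² = 1.118 × 10⁻⁵ × 11 × 24,117,921 ≈ 2,966 × g
Target RCF = 2,966 + 3,400 = 6,366 × g
N² = 6,366 / (12.298 × 10⁻⁵) = 51,764,515
N ≈ √51,764,515 ≈ 7,194.8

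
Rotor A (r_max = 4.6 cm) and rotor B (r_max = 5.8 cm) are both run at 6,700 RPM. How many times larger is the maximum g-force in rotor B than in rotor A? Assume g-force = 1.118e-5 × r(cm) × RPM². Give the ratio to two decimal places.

1.26

At fixed N, RCF ∝ r, so RCF_B/RCF_A = r_B/r_A = 5.8 / 4.6 = 1.2609.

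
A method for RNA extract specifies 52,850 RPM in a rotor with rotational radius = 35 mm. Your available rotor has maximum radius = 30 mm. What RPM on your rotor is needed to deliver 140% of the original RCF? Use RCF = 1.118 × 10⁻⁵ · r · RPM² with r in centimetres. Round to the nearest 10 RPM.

Original rotor: r = 35 mm = 3.5 cm
RCF = 1.118 × 10⁻⁵ × r × N²
RCF_original = 1.118 × 10⁻⁵ × 3.5 × (52850)² = 1.118 × 10⁻⁵ × 3.5 × 2,793,122,500 ≈ 109,294.9 × g
Target RCF = 1.4 × 109,294.9 ≈ 153,012.9 × g
Your rotor: r = 30 mm = 3.0 cm
153,012.9 = 1.118 × 10⁻⁵ × 3 × N²
N² = 153,012.9 / (3.354 × 10⁻⁵) = 4,562,101,968
N ≈ √4,562,101,968 ≈ 67,543.3

≈ 67540 RPM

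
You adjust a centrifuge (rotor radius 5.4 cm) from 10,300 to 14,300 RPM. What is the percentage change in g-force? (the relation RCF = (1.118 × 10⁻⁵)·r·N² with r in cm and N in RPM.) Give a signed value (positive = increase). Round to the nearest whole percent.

RCF ∝ N², so the ratio is (14300/10300)² = (1.388350)² = 1.9275.
Change = 1.9275 − 1 = +0.9275 → +92.8%.

+93%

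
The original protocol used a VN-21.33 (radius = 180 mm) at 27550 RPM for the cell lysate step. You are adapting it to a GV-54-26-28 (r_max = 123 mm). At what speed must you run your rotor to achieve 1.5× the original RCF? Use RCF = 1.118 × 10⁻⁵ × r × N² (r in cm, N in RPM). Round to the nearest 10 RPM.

≈ 40820 RPM

Original rotor: r = 180 mm = 18.0 cm
RCF = 1.118 × 10⁻⁵ × r × N²
RCF_original = 1.118 × 10⁻⁵ × 18 × (27550)² = 1.118 × 10⁻⁵ × 18 × 759,002,500 ≈ 152,741.7 × g
Target RCF = 1.5 × 152,741.7 ≈ 229,112.6 × g
Your rotor: r = 123 mm = 12.3 cm
229,112.6 = 1.118 × 10⁻⁵ × 12.3 × N²
N² = 229,112.6 / (13.7514 × 10⁻⁵) = 1,666,103,815
N ≈ √1,666,103,815 ≈ 40,817.9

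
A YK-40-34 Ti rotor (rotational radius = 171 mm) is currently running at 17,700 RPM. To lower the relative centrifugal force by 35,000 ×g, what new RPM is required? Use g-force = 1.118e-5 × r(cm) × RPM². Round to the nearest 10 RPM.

11410 RPM

r = 171 mm = 17.1 cm
Current RCF = 1.118 × 10⁻⁵ × 17.1 × (17700)² = 1.118 × 10⁻⁵ × 17.1 × 313,290,000 ≈ 59,894.2 × g
Target RCF = 59,894.2 − 35,000 = 24,894.2 × g
N² = 24,894.2 / (19.1178 × 10⁻⁵) = 130,214,774
N ≈ √130,214,774 ≈ 11,411.2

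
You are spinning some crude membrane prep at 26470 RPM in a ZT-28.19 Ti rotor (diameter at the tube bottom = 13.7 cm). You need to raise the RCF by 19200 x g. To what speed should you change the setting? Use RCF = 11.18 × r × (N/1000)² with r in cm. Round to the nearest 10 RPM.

≈ 30840 RPM

r = 13.7 / 2 = 6.85 cm
Current RCF = 11.18 × 6.85 × (26.47)² = 11.18 × 6.85 × 700.6609 ≈ 53,658.7 × g
Target RCF = 53,658.7 + 19,200 = 72,858.7 × g
(N/1000)² = 72,858.7 / 76.583 = 951.3691
N = 1000 × √951.3691 ≈ 30,844.3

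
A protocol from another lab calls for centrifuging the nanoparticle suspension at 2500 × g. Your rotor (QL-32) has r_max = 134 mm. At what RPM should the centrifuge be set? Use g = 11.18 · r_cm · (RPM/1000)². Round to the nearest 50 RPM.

4100 RPM

r = 134 mm = 13.4 cm
2,500 = 11.18 × 13.4 × (N/1000)²
(N/1000)² = 2,500 / 149.812 = 16.68758
N = 1000 × √16.68758 ≈ 4,085.0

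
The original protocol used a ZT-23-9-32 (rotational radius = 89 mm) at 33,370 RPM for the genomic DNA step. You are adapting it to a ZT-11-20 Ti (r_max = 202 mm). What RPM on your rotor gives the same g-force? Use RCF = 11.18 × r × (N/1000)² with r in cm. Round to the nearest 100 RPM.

≈ 22200 RPM

Original rotor: r = 89 mm = 8.9 cm
RCF = 11.18 × r × (N/1000)²
RCF_original = 11.18 × 8.9 × (33.37)² = 11.18 × 8.9 × 1,113.5569 ≈ 110,801.1 × g
Your rotor: r = 202 mm = 20.2 cm
110,801.1 = 11.18 × 20.2 × (N/1000)²
(N/1000)² = 110,801.1 / 225.836 = 490.6264
N = 1000 × √490.6264 ≈ 22,150.1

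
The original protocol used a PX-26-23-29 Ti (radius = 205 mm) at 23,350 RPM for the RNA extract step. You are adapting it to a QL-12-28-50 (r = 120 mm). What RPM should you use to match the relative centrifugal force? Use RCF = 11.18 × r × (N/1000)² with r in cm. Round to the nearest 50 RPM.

30500 RPM

Original rotor: r = 205 mm = 20.5 cm
RCF = 11.18 × r × (N/1000)²
RCF_original = 11.18 × 20.5 × (23.35)² = 11.18 × 20.5 × 545.2225 ≈ 124,959.5 × g
Your rotor: r = 120 mm = 12.0 cm
124,959.5 = 11.18 × 12 × (N/1000)²
(N/1000)² = 124,959.5 / 134.16 = 931.4214
N = 1000 × √931.4214 ≈ 30,519.2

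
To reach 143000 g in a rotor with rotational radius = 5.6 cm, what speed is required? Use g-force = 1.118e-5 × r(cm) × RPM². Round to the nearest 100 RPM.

N ≈ 47800 RPM

143,000 = 1.118 × 10⁻⁵ × 5.6 × N²
N² = 143,000 / (6.2608 × 10⁻⁵) = 2,284,053,156
N ≈ √2,284,053,156 ≈ 47,791.8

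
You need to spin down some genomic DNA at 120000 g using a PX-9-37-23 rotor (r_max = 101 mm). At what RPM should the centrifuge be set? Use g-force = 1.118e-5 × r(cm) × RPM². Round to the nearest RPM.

r = 101 mm = 10.1 cm
RCF = 1.118 × 10⁻⁵ × r × N²
120,000 = 1.118 × 10⁻⁵ × 10.1 × N²
N² = 120,000 / (11.2918 × 10⁻⁵) = 1,062,718,079
N ≈ √1,062,718,079 ≈ 32,599.4

N ≈ 32599 RPM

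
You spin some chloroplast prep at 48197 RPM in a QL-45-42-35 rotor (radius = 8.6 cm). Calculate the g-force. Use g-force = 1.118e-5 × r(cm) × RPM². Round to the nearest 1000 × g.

RCF ≈ 223000 × g

RCF = 1.118 × 10⁻⁵ × 8.6 × (48197)² = 1.118 × 10⁻⁵ × 8.6 × 2,322,950,809 ≈ 223,347.1 × g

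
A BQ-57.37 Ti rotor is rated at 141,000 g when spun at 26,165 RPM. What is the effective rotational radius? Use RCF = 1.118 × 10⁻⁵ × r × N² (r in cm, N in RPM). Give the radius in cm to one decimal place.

≈ 18.4 cm

141000 = 1.118 × 10⁻⁵ × r × (26165)²
r = 141000 / (1.118 × 10⁻⁵ × 684,607,225) = 141000 / 7653.909 ≈ 18.422 cm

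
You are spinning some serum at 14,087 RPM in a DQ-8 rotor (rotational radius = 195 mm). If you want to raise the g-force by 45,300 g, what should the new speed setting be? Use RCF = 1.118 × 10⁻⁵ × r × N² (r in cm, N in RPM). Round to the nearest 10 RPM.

N₂ ≈ 20160 RPM

r = 195 mm = 19.5 cm
Current RCF = 1.118 × 10⁻⁵ × 19.5 × (14087)² = 1.118 × 10⁻⁵ × 19.5 × 198,443,569 ≈ 43,262.7 × g
Target RCF = 43,262.7 + 45,300 = 88,562.7 × g
N² = 88,562.7 / (21.801 × 10⁻⁵) = 406,232,283
N ≈ √406,232,283 ≈ 20,155.2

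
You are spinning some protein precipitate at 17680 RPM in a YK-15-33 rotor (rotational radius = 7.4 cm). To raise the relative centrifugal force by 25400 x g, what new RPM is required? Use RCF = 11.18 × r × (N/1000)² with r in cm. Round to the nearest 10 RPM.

Current RCF = 11.18 × 7.4 × (17.68)² = 11.18 × 7.4 × 312.5824 ≈ 25,860.6 × g
Target RCF = 25,860.6 + 25,400 = 51,260.6 × g
(N/1000)² = 51,260.6 / 82.732 = 619.5982
N = 1000 × √619.5982 ≈ 24,891.7

≈ 24890 RPM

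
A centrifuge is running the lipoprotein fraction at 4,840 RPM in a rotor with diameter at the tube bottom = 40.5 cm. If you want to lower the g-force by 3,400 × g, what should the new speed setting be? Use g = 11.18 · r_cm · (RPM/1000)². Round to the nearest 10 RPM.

2900 RPM

r = 40.5 / 2 = 20.25 cm
Current RCF = 11.18 × 20.25 × (4.84)² = 11.18 × 20.25 × 23.4256 ≈ 5,303.4 × g
Target RCF = 5,303.4 − 3,400 = 1,903.4 × g
(N/1000)² = 1,903.4 / 226.395 = 8.407429
N = 1000 × √8.407429 ≈ 2,899.6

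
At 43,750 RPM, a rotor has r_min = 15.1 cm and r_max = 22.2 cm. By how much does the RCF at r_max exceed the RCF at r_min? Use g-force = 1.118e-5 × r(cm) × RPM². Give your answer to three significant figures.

≈ 152000 g

RCF_max = 1.118 × 10⁻⁵ × 22.2 × (43750)² = 1.118 × 10⁻⁵ × 22.2 × 1,914,062,500 ≈ 475,062.7 × g
RCF_min = 1.118 × 10⁻⁵ × 15.1 × (43750)² = 1.118 × 10⁻⁵ × 15.1 × 1,914,062,500 ≈ 323,128.2 × g
ΔRCF = 475,062.7 − 323,128.2 = 151,934.5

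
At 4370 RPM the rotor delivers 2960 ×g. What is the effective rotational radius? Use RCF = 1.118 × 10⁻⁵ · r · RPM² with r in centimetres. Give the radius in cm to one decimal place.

r ≈ 13.9 cm

RCF = 1.118 × 10⁻⁵ × r × N²
2960 = 1.118 × 10⁻⁵ × r × (4370)²
r = 2960 / (1.118 × 10⁻⁵ × 19,096,900) = 2960 / 213.5033 ≈ 13.864 cm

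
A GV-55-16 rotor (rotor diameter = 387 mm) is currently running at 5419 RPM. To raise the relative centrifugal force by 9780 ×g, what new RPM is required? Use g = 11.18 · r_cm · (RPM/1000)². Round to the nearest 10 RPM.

8640 RPM

r = 387 mm / 2 = 193.5 mm = 19.35 cm
Current RCF = 11.18 × 19.35 × (5.419)² = 11.18 × 19.35 × 29.365561 ≈ 6,352.7 × g
Target RCF = 6,352.7 + 9,780 = 16,132.7 × g
(N/1000)² = 16,132.7 / 216.333 = 74.57346
N = 1000 × √74.57346 ≈ 8,635.6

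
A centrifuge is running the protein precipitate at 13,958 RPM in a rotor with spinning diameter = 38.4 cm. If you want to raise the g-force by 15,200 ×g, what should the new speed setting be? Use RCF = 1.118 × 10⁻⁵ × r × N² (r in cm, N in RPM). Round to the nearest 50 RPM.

16300 RPM

r = 38.4 / 2 = 19.2 cm
Current RCF = 1.118 × 10⁻⁵ × 19.2 × (13958)² = 1.118 × 10⁻⁵ × 19.2 × 194,825,764 ≈ 41,820.5 × g
Target RCF = 41,820.5 + 15,200 = 57,020.5 × g
N² = 57,020.5 / (21.4656 × 10⁻⁵) = 265,636,647
N ≈ √265,636,647 ≈ 16,298.4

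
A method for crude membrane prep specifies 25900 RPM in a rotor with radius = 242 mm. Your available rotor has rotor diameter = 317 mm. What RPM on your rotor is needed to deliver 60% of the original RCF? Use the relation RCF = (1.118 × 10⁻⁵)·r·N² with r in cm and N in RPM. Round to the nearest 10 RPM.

≈ 24790 RPM

Original rotor: r = 242 mm = 24.2 cm
RCF = 1.118 × 10⁻⁵ × r × N²
RCF_original = 1.118 × 10⁻⁵ × 24.2 × (25900)² = 1.118 × 10⁻⁵ × 24.2 × 670,810,000 ≈ 181,491.7 × g
Target RCF = 0.6 × 181,491.7 ≈ 108,895 × g
Your rotor: r = 317 mm / 2 = 158.5 mm = 15.85 cm
108,895 = 1.118 × 10⁻⁵ × 15.85 × N²
N² = 108,895 / (17.7203 × 10⁻⁵) = 614,521,199
N ≈ √614,521,199 ≈ 24,789.5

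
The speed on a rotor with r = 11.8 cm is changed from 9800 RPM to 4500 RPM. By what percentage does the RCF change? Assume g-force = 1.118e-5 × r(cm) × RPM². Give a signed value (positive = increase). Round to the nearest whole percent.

RCF ∝ N², so the ratio is (4500/9800)² = (0.459184)² = 0.2108.
Change = 0.2108 − 1 = -0.7892 → -78.9%.

-79%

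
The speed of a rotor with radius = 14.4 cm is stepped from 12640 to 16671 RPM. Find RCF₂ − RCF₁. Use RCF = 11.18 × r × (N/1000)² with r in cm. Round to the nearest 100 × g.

RCF₁ = 11.18 × 14.4 × (12.64)² = 11.18 × 14.4 × 159.7696 ≈ 25,721.6 × g
RCF₂ = 11.18 × 14.4 × (16.671)² = 11.18 × 14.4 × 277.922241 ≈ 44,743.3 × g
Increase = 44,743.3 − 25,721.6 = 19,021.7

≈ 19000 × g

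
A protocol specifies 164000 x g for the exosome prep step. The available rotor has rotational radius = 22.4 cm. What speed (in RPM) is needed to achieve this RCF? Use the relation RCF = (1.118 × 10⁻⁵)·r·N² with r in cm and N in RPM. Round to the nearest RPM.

164,000 = 1.118 × 10⁻⁵ × 22.4 × N²
N² = 164,000 / (25.0432 × 10⁻⁵) = 654,868,387
N ≈ √654,868,387 ≈ 25,590.4

25590 RPM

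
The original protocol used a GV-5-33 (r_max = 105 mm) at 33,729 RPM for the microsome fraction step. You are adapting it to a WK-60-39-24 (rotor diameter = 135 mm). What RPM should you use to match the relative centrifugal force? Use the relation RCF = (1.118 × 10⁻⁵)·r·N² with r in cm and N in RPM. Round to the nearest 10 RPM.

Original rotor: r = 105 mm = 10.5 cm
RCF_original = 1.118 × 10⁻⁵ × 10.5 × (33729)² = 1.118 × 10⁻⁵ × 10.5 × 1,137,645,441 ≈ 133,548.2 × g
Your rotor: r = 135 mm / 2 = 67.5 mm = 6.75 cm
133,548.2 = 1.118 × 10⁻⁵ × 6.75 × N²
N² = 133,548.2 / (7.5465 × 10⁻⁵) = 1,769,670,708
N ≈ √1,769,670,708 ≈ 42,067.5

≈ 42070 RPM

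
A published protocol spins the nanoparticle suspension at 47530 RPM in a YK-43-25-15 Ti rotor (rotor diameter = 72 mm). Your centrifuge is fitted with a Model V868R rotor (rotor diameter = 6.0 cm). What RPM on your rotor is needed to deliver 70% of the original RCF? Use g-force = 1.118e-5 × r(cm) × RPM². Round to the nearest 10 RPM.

≈ 43560 RPM

Original rotor: r = 72 mm / 2 = 36 mm = 3.6 cm
RCF_original = 1.118 × 10⁻⁵ × 3.6 × (47530)² = 1.118 × 10⁻⁵ × 3.6 × 2,259,100,900 ≈ 90,924.3 × g
Target RCF = 0.7 × 90,924.3 ≈ 63,647 × g
Your rotor: r = 6.0 / 2 = 3 cm
63,647 = 1.118 × 10⁻⁵ × 3 × N²
N² = 63,647 / (3.354 × 10⁻⁵) = 1,897,644,603
N ≈ √1,897,644,603 ≈ 43,562.0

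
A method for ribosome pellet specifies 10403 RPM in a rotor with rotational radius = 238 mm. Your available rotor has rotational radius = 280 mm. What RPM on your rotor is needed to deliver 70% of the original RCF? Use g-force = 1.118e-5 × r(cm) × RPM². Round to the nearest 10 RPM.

Original rotor: r = 238 mm = 23.8 cm
RCF_original = 1.118 × 10⁻⁵ × 23.8 × (10403)² = 1.118 × 10⁻⁵ × 23.8 × 108,222,409 ≈ 28,796.3 × g
Target RCF = 0.7 × 28,796.3 ≈ 20,157.4 × g
Your rotor: r = 280 mm = 28.0 cm
20,157.4 = 1.118 × 10⁻⁵ × 28 × N²
N² = 20,157.4 / (31.304 × 10⁻⁵) = 64,392,410
N ≈ √64,392,410 ≈ 8,024.5

8020 RPM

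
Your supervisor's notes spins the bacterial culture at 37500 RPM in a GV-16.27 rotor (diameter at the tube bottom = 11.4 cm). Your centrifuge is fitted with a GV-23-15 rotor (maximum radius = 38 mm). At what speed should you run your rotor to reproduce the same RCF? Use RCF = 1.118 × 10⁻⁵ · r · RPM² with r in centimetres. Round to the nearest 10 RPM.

Original rotor: r = 11.4 / 2 = 5.7 cm
RCF_original = 1.118 × 10⁻⁵ × 5.7 × (37500)² = 1.118 × 10⁻⁵ × 5.7 × 1,406,250,000 ≈ 89,614.7 × g
Your rotor: r = 38 mm = 3.8 cm
89,614.7 = 1.118 × 10⁻⁵ × 3.8 × N²
N² = 89,614.7 / (4.2484 × 10⁻⁵) = 2,109,375,294
N ≈ √2,109,375,294 ≈ 45,927.9

45930 RPM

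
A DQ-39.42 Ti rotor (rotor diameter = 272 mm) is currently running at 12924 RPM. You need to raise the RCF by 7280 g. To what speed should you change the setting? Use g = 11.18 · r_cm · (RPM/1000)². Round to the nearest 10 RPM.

N₂ ≈ 14660 RPM

r = 272 mm / 2 = 136 mm = 13.6 cm
Current RCF = 11.18 × 13.6 × (12.924)² = 11.18 × 13.6 × 167.029776 ≈ 25,396.5 × g
Target RCF = 25,396.5 + 7,280 = 32,676.5 × g
(N/1000)² = 32,676.5 / 152.048 = 214.9091
N = 1000 × √214.9091 ≈ 14,659.8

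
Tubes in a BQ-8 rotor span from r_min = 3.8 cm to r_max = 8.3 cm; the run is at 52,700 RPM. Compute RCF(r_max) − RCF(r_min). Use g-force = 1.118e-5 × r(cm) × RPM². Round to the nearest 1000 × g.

ΔRCF = 1.118 × 10⁻⁵ × (r_max − r_min) × N² = 1.118 × 10⁻⁵ × 4.5 × 2,777,290,000 ≈ 139,725.5

≈ 140000 ×g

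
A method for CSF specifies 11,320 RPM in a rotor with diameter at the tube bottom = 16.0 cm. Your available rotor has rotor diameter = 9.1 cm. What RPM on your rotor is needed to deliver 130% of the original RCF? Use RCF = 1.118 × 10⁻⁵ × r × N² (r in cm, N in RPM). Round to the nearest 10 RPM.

≈ 17110 RPM

Original rotor: r = 16.0 / 2 = 8 cm
RCF = 1.118 × 10⁻⁵ × r × N²
RCF_original = 1.118 × 10⁻⁵ × 8 × (11320)² = 1.118 × 10⁻⁵ × 8 × 128,142,400 ≈ 11,461.1 × g
Target RCF = 1.3 × 11,461.1 ≈ 14,899.4 × g
Your rotor: r = 9.1 / 2 = 4.55 cm
14,899.4 = 1.118 × 10⁻⁵ × 4.55 × N²
N² = 14,899.4 / (5.0869 × 10⁻⁵) = 292,897,442
N ≈ √292,897,442 ≈ 17,114.2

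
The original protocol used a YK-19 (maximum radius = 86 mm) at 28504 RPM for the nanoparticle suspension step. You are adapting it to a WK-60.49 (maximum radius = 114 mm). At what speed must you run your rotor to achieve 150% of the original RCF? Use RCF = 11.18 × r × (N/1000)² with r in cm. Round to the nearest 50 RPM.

Original rotor: r = 86 mm = 8.6 cm
RCF_original = 11.18 × 8.6 × (28.504)² = 11.18 × 8.6 × 812.478016 ≈ 78,118.1 × g
Target RCF = 1.5 × 78,118.1 ≈ 117,177.2 × g
Your rotor: r = 114 mm = 11.4 cm
117,177.2 = 11.18 × 11.4 × (N/1000)²
(N/1000)² = 117,177.2 / 127.452 = 919.383
N = 1000 × √919.383 ≈ 30,321.3

30300 RPM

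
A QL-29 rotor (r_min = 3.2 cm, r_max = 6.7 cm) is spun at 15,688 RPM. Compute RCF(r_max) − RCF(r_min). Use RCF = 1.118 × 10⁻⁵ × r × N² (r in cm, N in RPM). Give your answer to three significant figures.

9630 g

RCF_max = 1.118 × 10⁻⁵ × 6.7 × (15688)² = 1.118 × 10⁻⁵ × 6.7 × 246,113,344 ≈ 18,435.4 × g
RCF_min = 1.118 × 10⁻⁵ × 3.2 × (15688)² = 1.118 × 10⁻⁵ × 3.2 × 246,113,344 ≈ 8,805 × g
ΔRCF = 18,435.4 − 8,805 = 9,630.4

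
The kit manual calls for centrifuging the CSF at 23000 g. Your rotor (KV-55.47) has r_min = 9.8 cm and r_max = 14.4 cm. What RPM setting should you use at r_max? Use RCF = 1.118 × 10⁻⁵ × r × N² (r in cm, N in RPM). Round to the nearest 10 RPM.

11950 RPM

Use r_max = 14.4 cm.
23,000 = 1.118 × 10⁻⁵ × 14.4 × N²
N² = 23,000 / (16.0992 × 10⁻⁵) = 142,864,242
N ≈ √142,864,242 ≈ 11,952.6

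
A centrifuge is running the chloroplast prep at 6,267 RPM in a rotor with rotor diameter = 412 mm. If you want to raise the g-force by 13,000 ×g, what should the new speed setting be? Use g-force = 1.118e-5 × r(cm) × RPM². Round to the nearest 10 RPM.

9780 RPM

r = 412 mm / 2 = 206 mm = 20.6 cm
Current RCF = 1.118 × 10⁻⁵ × 20.6 × (6267)² = 1.118 × 10⁻⁵ × 20.6 × 39,275,289 ≈ 9,045.4 × g
Target RCF = 9,045.4 + 13,000 = 22,045.4 × g
N² = 22,045.4 / (23.0308 × 10⁻⁵) = 95,721,382
N ≈ √95,721,382 ≈ 9,783.7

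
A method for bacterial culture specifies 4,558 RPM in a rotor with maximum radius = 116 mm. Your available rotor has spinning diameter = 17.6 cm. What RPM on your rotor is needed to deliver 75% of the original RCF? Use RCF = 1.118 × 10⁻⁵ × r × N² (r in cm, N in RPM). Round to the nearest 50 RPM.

Original rotor: r = 116 mm = 11.6 cm
RCF = 1.118 × 10⁻⁵ × r × N²
RCF_original = 1.118 × 10⁻⁵ × 11.6 × (4558)² = 1.118 × 10⁻⁵ × 11.6 × 20,775,364 ≈ 2,694.3 × g
Target RCF = 0.75 × 2,694.3 ≈ 2,020.7 × g
Your rotor: r = 17.6 / 2 = 8.8 cm
2,020.7 = 1.118 × 10⁻⁵ × 8.8 × N²
N² = 2,020.7 / (9.8384 × 10⁻⁵) = 20,538,909
N ≈ √20,538,909 ≈ 4,532.0

4550 RPM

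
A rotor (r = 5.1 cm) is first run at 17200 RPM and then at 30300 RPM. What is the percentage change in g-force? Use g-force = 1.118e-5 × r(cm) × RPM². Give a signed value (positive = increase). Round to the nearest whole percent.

+210%

RCF ∝ N², so the ratio is (30300/17200)² = (1.761628)² = 3.1033.
Change = 3.1033 − 1 = +2.1033 → +210.3%.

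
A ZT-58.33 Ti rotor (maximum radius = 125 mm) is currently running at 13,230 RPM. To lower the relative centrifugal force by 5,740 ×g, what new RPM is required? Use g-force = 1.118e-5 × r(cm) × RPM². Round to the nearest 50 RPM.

r = 125 mm = 12.5 cm
Current RCF = 1.118 × 10⁻⁵ × 12.5 × (13230)² = 1.118 × 10⁻⁵ × 12.5 × 175,032,900 ≈ 24,460.8 × g
Target RCF = 24,460.8 − 5,740 = 18,720.8 × g
N² = 18,720.8 / (13.975 × 10⁻⁵) = 133,959,213
N ≈ √133,959,213 ≈ 11,574.1

N₂ ≈ 11550 RPM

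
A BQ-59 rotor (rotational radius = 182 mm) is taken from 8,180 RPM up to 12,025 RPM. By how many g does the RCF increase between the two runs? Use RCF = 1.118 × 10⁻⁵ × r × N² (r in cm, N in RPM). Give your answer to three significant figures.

15800 g

r = 182 mm = 18.2 cm
RCF₁ = 1.118 × 10⁻⁵ × 18.2 × (8180)² = 1.118 × 10⁻⁵ × 18.2 × 66,912,400 ≈ 13,615.1 × g
RCF₂ = 1.118 × 10⁻⁵ × 18.2 × (12025)² = 1.118 × 10⁻⁵ × 18.2 × 144,600,625 ≈ 29,422.8 × g
Increase = 29,422.8 − 13,615.1 = 15,807.7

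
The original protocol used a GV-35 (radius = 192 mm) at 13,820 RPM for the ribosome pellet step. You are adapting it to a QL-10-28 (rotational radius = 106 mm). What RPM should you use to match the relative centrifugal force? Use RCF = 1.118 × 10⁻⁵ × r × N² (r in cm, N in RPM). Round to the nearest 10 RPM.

Original rotor: r = 192 mm = 19.2 cm
RCF_original = 1.118 × 10⁻⁵ × 19.2 × (13820)² = 1.118 × 10⁻⁵ × 19.2 × 190,992,400 ≈ 40,997.7 × g
Your rotor: r = 106 mm = 10.6 cm
40,997.7 = 1.118 × 10⁻⁵ × 10.6 × N²
N² = 40,997.7 / (11.8508 × 10⁻⁵) = 345,948,797
N ≈ √345,948,797 ≈ 18,599.7

≈ 18600 RPM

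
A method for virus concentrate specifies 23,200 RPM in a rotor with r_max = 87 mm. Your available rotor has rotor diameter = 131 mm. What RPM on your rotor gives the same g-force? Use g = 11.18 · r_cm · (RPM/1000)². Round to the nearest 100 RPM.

Original rotor: r = 87 mm = 8.7 cm
RCF_original = 11.18 × 8.7 × (23.2)² = 11.18 × 8.7 × 538.24 ≈ 52,352.5 × g
Your rotor: r = 131 mm / 2 = 65.5 mm = 6.55 cm
52,352.5 = 11.18 × 6.55 × (N/1000)²
(N/1000)² = 52,352.5 / 73.229 = 714.9149
N = 1000 × √714.9149 ≈ 26,737.9

26700 RPM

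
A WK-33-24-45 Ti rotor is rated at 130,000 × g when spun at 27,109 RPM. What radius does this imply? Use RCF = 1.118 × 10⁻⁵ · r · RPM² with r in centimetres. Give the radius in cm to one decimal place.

≈ 15.8 cm

130000 = 1.118 × 10⁻⁵ × r × (27109)²
r = 130000 / (1.118 × 10⁻⁵ × 734,897,881) = 130000 / 8216.158 ≈ 15.822 cm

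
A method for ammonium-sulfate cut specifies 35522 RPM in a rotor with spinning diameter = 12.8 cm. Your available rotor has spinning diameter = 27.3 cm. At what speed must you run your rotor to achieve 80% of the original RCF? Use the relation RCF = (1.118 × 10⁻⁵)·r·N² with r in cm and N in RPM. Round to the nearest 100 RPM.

Original rotor: r = 12.8 / 2 = 6.4 cm
RCF = 1.118 × 10⁻⁵ × r × N²
RCF_original = 1.118 × 10⁻⁵ × 6.4 × (35522)² = 1.118 × 10⁻⁵ × 6.4 × 1,261,812,484 ≈ 90,285.2 × g
Target RCF = 0.8 × 90,285.2 ≈ 72,228.2 × g
Your rotor: r = 27.3 / 2 = 13.65 cm
72,228.2 = 1.118 × 10⁻⁵ × 13.65 × N²
N² = 72,228.2 / (15.2607 × 10⁻⁵) = 473,295,458
N ≈ √473,295,458 ≈ 21,755.4

21800 RPM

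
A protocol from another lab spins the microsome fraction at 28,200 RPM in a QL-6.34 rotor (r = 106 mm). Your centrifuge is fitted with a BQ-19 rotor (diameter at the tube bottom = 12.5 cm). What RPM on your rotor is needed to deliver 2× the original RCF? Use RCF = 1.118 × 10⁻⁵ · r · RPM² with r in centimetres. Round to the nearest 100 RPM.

Original rotor: r = 106 mm = 10.6 cm
RCF_original = 1.118 × 10⁻⁵ × 10.6 × (28200)² = 1.118 × 10⁻⁵ × 10.6 × 795,240,000 ≈ 94,242.3 × g
Target RCF = 2 × 94,242.3 ≈ 188,484.6 × g
Your rotor: r = 12.5 / 2 = 6.25 cm
188,484.6 = 1.118 × 10⁻⁵ × 6.25 × N²
N² = 188,484.6 / (6.9875 × 10⁻⁵) = 2,697,454,025
N ≈ √2,697,454,025 ≈ 51,937.0

51900 RPM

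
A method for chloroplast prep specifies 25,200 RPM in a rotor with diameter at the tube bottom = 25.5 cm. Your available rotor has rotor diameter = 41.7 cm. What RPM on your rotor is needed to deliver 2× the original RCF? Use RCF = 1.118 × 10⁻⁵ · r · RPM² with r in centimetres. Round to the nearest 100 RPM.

27900 RPM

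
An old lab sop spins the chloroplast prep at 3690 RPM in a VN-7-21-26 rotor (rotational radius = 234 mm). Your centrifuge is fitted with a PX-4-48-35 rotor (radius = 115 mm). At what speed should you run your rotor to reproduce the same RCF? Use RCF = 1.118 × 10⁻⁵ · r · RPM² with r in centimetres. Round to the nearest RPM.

Original rotor: r = 234 mm = 23.4 cm
RCF_original = 1.118 × 10⁻⁵ × 23.4 × (3690)² = 1.118 × 10⁻⁵ × 23.4 × 13,616,100 ≈ 3,562.1 × g
Your rotor: r = 115 mm = 11.5 cm
3,562.1 = 1.118 × 10⁻⁵ × 11.5 × N²
N² = 3,562.1 / (12.857 × 10⁻⁵) = 27,705,530
N ≈ √27,705,530 ≈ 5,263.6

≈ 5264 RPM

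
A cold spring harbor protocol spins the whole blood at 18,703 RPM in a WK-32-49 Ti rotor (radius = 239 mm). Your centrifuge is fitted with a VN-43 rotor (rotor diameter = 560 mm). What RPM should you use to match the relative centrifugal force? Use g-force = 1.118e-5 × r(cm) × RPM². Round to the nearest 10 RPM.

≈ 17280 RPM

Original rotor: r = 239 mm = 23.9 cm
RCF_original = 1.118 × 10⁻⁵ × 23.9 × (18703)² = 1.118 × 10⁻⁵ × 23.9 × 349,802,209 ≈ 93,467.8 × g
Your rotor: r = 560 mm / 2 = 280 mm = 28 cm
93,467.8 = 1.118 × 10⁻⁵ × 28 × N²
N² = 93,467.8 / (31.304 × 10⁻⁵) = 298,581,012
N ≈ √298,581,012 ≈ 17,279.5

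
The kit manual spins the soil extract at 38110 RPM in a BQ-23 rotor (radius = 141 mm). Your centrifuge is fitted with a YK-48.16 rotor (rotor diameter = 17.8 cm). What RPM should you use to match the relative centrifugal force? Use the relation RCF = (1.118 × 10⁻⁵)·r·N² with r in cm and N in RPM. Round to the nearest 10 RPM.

47970 RPM

Original rotor: r = 141 mm = 14.1 cm
RCF_original = 1.118 × 10⁻⁵ × 14.1 × (38110)² = 1.118 × 10⁻⁵ × 14.1 × 1,452,372,100 ≈ 228,949 × g
Your rotor: r = 17.8 / 2 = 8.9 cm
228,949 = 1.118 × 10⁻⁵ × 8.9 × N²
N² = 228,949 / (9.9502 × 10⁻⁵) = 2,300,948,725
N ≈ √2,300,948,725 ≈ 47,968.2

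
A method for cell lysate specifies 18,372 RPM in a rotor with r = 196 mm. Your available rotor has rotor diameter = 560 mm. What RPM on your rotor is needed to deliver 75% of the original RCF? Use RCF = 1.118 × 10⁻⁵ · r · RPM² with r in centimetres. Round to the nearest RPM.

13312 RPM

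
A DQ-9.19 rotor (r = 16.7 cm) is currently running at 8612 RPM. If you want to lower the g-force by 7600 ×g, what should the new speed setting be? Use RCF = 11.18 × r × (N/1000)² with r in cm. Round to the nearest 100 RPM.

5800 RPM

Current RCF = 11.18 × 16.7 × (8.612)² = 11.18 × 16.7 × 74.166544 ≈ 13,847.3 × g
Target RCF = 13,847.3 − 7,600 = 6,247.3 × g
(N/1000)² = 6,247.3 / 186.706 = 33.46063
N = 1000 × √33.46063 ≈ 5,784.5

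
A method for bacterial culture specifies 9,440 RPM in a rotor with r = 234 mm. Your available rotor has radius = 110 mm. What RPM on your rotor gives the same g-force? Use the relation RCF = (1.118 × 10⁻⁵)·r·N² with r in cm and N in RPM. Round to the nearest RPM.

≈ 13768 RPM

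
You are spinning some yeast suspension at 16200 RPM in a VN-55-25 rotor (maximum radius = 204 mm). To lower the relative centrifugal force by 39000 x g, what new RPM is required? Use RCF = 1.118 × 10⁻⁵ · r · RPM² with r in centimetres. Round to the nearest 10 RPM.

≈ 9560 RPM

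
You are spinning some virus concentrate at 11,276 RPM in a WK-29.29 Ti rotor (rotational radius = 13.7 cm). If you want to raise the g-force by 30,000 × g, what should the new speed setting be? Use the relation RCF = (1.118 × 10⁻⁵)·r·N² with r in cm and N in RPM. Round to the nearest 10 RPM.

Current RCF = 1.118 × 10⁻⁵ × 13.7 × (11276)² = 1.118 × 10⁻⁵ × 13.7 × 127,148,176 ≈ 19,474.8 × g
Target RCF = 19,474.8 + 30,000 = 49,474.8 × g
N² = 49,474.8 / (15.3166 × 10⁻⁵) = 323,014,246
N ≈ √323,014,246 ≈ 17,972.6

17970 RPM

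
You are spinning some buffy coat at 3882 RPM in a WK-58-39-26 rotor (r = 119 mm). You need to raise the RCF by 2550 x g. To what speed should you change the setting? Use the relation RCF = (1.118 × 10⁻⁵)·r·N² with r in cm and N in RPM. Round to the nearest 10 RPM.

5850 RPM

r = 119 mm = 11.9 cm
Current RCF = 1.118 × 10⁻⁵ × 11.9 × (3882)² = 1.118 × 10⁻⁵ × 11.9 × 15,069,924 ≈ 2,004.9 × g
Target RCF = 2,004.9 + 2,550 = 4,554.9 × g
N² = 4,554.9 / (13.3042 × 10⁻⁵) = 34,236,557
N ≈ √34,236,557 ≈ 5,851.2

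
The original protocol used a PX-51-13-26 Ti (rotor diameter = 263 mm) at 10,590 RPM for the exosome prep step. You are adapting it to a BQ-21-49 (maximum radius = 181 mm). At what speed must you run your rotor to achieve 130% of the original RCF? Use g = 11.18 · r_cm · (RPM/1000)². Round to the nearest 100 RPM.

Original rotor: r = 263 mm / 2 = 131.5 mm = 13.15 cm
RCF = 11.18 × r × (N/1000)²
RCF_original = 11.18 × 13.15 × (10.59)² = 11.18 × 13.15 × 112.1481 ≈ 16,487.7 × g
Target RCF = 1.3 × 16,487.7 ≈ 21,434 × g
Your rotor: r = 181 mm = 18.1 cm
21,434 = 11.18 × 18.1 × (N/1000)²
(N/1000)² = 21,434 / 202.358 = 105.9212
N = 1000 × √105.9212 ≈ 10,291.8

10300 RPM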